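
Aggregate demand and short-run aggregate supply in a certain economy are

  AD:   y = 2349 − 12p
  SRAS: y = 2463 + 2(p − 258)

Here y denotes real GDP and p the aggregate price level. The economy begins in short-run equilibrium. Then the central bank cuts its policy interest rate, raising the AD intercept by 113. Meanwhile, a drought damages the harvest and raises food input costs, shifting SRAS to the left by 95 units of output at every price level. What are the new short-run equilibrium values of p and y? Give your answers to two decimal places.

p = 43.57, y = 1939.14

After both shocks: AD is y = 2462 − 12p and SRAS is y = 1852 + 2p.
Setting them equal: 610 = 14p, so p = 43.57.
Substituting into AD, y = 1939.14.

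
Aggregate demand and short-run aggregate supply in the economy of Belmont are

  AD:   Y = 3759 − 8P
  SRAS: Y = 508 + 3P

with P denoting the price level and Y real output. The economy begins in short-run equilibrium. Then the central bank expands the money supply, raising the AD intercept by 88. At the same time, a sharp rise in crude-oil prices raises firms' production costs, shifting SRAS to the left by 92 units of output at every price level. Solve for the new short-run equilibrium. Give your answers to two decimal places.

P = 311.91, Y = 1351.73

After both shocks: AD is Y = 3847 − 8P and SRAS is Y = 416 + 3P.
Setting them equal: 3431 = 11P, so P = 311.91.
Substituting into AD, Y = 1351.73.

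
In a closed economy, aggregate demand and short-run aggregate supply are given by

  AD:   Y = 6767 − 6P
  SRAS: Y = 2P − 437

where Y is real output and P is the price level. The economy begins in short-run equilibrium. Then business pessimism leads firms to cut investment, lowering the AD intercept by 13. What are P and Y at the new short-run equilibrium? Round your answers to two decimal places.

This is a negative demand shock: AD shifts left.
New AD: Y = 6754 − 6P.
Set AD = SRAS: 6754 − 6P = 2P − 437, so 7191 = 8P and P = 898.88.
Substituting into AD, Y = 1360.75.

P = 898.88, Y = 1360.75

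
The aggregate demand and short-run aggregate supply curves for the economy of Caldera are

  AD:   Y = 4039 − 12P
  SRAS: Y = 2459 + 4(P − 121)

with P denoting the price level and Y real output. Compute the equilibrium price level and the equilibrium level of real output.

Write SRAS as Y = 2459 + 4P − 484 = 1975 + 4P.
Set AD = SRAS: 4039 − 12P = 1975 + 4P, so 2064 = 16P and P = 129.
Then Y = 4039 − 12·129 = 2491.

P = 129, Y = 2491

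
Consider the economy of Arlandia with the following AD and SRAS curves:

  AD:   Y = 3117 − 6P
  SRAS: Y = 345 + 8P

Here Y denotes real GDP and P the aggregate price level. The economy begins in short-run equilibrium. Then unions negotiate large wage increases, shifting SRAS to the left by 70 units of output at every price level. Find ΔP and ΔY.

This is a negative supply shock: SRAS shifts left.
New SRAS: Y = 275 + 8P.
Set AD = SRAS: 3117 − 6P = 275 + 8P, so 2842 = 14P and P = 203.
Y = 3117 − 6·203 = 1899.
Initially P = 198, Y = 1929, so ΔP = +5 and ΔY = -30.

ΔP = +5, ΔY = -30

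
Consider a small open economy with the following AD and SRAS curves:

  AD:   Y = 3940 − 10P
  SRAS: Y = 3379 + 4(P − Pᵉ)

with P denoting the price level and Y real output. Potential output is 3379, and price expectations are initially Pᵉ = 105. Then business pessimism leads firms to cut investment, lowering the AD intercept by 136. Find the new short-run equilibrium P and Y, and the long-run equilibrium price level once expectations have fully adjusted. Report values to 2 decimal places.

AD shifts left: new AD is Y = 3804 − 10P. With Pᵉ = 105, SRAS is Y = 2959 + 4P.
Short run: 3804 − 10P = 2959 + 4P gives 845 = 14P, so P = 60.36 and Y = 3804 − 10P = 3200.43.
Y = 3200.43 is below potential 3379; expectations adjust and SRAS shifts right until Y = 3379.
Long run: on the new AD curve, 3379 = 3804 − 10P gives P = 42.50.

Short run: P = 60.36, Y = 3200.43. Long run: P = 42.50.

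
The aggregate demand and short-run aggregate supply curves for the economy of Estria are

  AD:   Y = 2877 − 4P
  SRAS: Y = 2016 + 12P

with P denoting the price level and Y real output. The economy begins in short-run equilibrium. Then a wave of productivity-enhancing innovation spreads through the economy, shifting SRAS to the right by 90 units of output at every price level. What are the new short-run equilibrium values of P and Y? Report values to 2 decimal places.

P = 48.19, Y = 2684.25

This is a positive supply shock: SRAS shifts right.
New SRAS: Y = 2106 + 12P.
Set AD = SRAS: 2877 − 4P = 2106 + 12P, so 771 = 16P and P = 48.19.
Substituting into AD, Y = 2684.25.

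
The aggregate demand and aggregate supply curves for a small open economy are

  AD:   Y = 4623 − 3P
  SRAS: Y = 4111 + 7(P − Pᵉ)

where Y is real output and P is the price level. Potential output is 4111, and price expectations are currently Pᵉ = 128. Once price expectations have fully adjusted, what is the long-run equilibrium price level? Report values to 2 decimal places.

Long-run P = 170.67

Short run: with Pᵉ = 128, SRAS is Y = 3215 + 7P. Setting AD = SRAS gives 1408 = 10P, so P = 140.80 and Y = 4623 − 3P = 4200.60.
Output 4200.60 is above potential 4111, so over time expected prices rise and SRAS shifts left until Y returns to 4111.
Long run: Y = 4111 on the AD curve gives 4111 = 4623 − 3P, so P = 170.67.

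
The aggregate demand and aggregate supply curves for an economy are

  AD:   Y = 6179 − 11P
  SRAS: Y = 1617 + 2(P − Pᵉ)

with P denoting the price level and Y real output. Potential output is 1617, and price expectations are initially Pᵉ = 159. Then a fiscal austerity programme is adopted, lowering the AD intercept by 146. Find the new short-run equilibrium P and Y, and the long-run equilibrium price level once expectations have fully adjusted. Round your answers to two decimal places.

AD shifts left: new AD is Y = 6033 − 11P. With Pᵉ = 159, SRAS is Y = 1299 + 2P.
Short run: 6033 − 11P = 1299 + 2P gives 4734 = 13P, so P = 364.15 and Y = 6033 − 11P = 2027.31.
Y = 2027.31 is above potential 1617; expectations adjust and SRAS shifts left until Y = 1617.
Long run: on the new AD curve, 1617 = 6033 − 11P gives P = 401.45.

Short run: P = 364.15, Y = 2027.31. Long run: P = 401.45.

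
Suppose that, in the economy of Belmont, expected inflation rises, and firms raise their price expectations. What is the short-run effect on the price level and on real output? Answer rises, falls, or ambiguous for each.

This is an adverse supply shock: SRAS shifts left.
Moving along the downward-sloping AD curve, P rises and Y falls.

Price level: rises; output: falls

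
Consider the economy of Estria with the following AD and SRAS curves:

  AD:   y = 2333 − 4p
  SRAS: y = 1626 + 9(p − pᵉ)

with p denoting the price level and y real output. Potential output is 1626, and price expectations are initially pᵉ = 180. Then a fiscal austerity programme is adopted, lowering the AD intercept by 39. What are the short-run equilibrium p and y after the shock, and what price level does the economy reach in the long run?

AD shifts left: new AD is y = 2294 − 4p. With pᵉ = 180, SRAS is y = 6 + 9p.
Short run: 2294 − 4p = 6 + 9p gives 2288 = 13p, so p = 176 and y = 2294 − 4·176 = 1590.
y = 1590 is below potential 1626; expectations adjust and SRAS shifts right until y = 1626.
Long run: on the new AD curve, 1626 = 2294 − 4p gives p = 167.

Short run: p = 176, y = 1590. Long run: p = 167.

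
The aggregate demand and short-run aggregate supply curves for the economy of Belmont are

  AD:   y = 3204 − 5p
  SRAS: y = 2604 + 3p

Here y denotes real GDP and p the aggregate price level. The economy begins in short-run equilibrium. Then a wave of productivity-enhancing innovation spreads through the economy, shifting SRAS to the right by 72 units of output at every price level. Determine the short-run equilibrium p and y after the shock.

p = 66, y = 2874

This is a positive supply shock: SRAS shifts right.
New SRAS: y = 2676 + 3p.
Set AD = SRAS: 3204 − 5p = 2676 + 3p, so 528 = 8p and p = 66.
y = 3204 − 5·66 = 2874.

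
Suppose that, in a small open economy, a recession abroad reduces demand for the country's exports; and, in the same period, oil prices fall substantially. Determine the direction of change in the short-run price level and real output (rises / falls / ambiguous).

Price level: falls; output: ambiguous

The first event is a negative demand shock: AD shifts left, which by itself pushes P down and Y down.
The second is a favourable supply shock: SRAS shifts right, which by itself pushes P down and Y up.
Both shocks push P down, so P falls. The two shocks push Y in opposite directions, so the effect on Y is ambiguous.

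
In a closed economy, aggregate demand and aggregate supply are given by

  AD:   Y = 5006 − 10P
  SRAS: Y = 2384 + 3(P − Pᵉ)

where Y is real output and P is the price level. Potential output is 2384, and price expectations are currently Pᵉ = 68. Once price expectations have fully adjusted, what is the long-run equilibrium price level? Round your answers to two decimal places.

Short run: with Pᵉ = 68, SRAS is Y = 2180 + 3P. Setting AD = SRAS gives 2826 = 13P, so P = 217.38 and Y = 5006 − 10P = 2832.15.
Output 2832.15 is above potential 2384, so over time expected prices rise and SRAS shifts left until Y returns to 2384.
Long run: Y = 2384 on the AD curve gives 2384 = 5006 − 10P, so P = 262.20.

Long-run P = 262.20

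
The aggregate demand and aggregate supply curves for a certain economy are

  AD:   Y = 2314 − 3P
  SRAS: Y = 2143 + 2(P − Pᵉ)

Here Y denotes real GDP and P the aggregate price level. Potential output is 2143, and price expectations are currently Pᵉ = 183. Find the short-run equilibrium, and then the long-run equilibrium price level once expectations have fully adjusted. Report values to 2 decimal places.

Short run: P = 107.40, Y = 1991.80. Long run: P = 57.00.

Short run: with Pᵉ = 183, SRAS is Y = 1777 + 2P. Setting AD = SRAS gives 537 = 5P, so P = 107.40 and Y = 2314 − 3P = 1991.80.
Output 1991.80 is below potential 2143, so over time expected prices fall and SRAS shifts right until Y returns to 2143.
Long run: Y = 2143 on the AD curve gives 2143 = 2314 − 3P, so P = 57.00.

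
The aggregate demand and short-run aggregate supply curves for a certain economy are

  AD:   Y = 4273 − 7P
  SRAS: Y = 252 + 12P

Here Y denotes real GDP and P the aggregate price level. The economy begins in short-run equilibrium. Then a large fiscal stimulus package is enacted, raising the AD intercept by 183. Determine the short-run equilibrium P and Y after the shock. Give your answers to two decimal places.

This is a positive demand shock: AD shifts right.
New AD: Y = 4456 − 7P.
Set AD = SRAS: 4456 − 7P = 252 + 12P, so 4204 = 19P and P = 221.26.
Substituting into AD, Y = 2907.16.

P = 221.26, Y = 2907.16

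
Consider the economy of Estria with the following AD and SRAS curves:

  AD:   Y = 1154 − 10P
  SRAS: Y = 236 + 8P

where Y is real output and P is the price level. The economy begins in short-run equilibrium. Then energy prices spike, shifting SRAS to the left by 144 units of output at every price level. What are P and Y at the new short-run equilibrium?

P = 59, Y = 564

This is a negative supply shock: SRAS shifts left.
New SRAS: Y = 92 + 8P.
Set AD = SRAS: 1154 − 10P = 92 + 8P, so 1062 = 18P and P = 59.
Y = 1154 − 10·59 = 564.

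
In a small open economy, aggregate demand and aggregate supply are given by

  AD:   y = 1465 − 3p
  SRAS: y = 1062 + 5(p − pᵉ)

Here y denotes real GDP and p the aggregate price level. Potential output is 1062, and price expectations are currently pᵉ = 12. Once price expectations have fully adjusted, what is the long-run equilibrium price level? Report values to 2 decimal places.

Long-run p = 134.33

Short run: with pᵉ = 12, SRAS is y = 1002 + 5p. Setting AD = SRAS gives 463 = 8p, so p = 57.88 and y = 1465 − 3p = 1291.38.
Output 1291.38 is above potential 1062, so over time expected prices rise and SRAS shifts left until y returns to 1062.
Long run: y = 1062 on the AD curve gives 1062 = 1465 − 3p, so p = 134.33.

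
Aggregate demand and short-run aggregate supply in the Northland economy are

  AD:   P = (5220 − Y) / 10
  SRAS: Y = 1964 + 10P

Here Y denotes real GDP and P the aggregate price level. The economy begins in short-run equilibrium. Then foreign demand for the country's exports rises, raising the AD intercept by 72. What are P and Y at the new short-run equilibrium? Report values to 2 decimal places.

This is a positive demand shock: AD shifts right.
New AD: Y = 5292 − 10P.
Set AD = SRAS: 5292 − 10P = 1964 + 10P, so 3328 = 20P and P = 166.40.
Substituting into AD, Y = 3628.00.

P = 166.40, Y = 3628.00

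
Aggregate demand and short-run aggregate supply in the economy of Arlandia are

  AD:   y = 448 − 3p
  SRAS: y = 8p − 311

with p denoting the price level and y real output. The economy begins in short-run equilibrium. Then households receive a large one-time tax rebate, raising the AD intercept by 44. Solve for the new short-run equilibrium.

This is a positive demand shock: AD shifts right.
New AD: y = 492 − 3p.
Set AD = SRAS: 492 − 3p = 8p − 311, so 803 = 11p and p = 73.
y = 492 − 3·73 = 273.

p = 73, y = 273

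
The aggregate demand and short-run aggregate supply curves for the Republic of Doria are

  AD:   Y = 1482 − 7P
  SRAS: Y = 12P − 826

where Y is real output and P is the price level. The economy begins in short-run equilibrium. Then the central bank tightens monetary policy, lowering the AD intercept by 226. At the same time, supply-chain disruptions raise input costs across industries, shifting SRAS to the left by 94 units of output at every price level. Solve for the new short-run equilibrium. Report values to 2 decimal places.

P = 114.53, Y = 454.32

After both shocks: AD is Y = 1256 − 7P and SRAS is Y = 12P − 920.
Setting them equal: 2176 = 19P, so P = 114.53.
Substituting into AD, Y = 454.32.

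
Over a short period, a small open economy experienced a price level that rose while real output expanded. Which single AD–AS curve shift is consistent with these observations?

P rose and Y rose. An AD shift moves P and Y in the same direction; an SRAS shift moves them in opposite directions.
Here P and Y moved in the same direction, so the AD curve shifted.
Since Y rose, AD shifted right.

AD shifted right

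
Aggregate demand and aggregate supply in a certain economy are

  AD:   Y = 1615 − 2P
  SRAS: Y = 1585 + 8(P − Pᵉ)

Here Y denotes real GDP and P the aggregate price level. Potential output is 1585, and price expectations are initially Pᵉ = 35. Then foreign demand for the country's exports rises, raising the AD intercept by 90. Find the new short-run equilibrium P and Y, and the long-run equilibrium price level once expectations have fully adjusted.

Short run: P = 40, Y = 1625. Long run: P = 60.

AD shifts right: new AD is Y = 1705 − 2P. With Pᵉ = 35, SRAS is Y = 1305 + 8P.
Short run: 1705 − 2P = 1305 + 8P gives 400 = 10P, so P = 40 and Y = 1705 − 2·40 = 1625.
Y = 1625 is above potential 1585; expectations adjust and SRAS shifts left until Y = 1585.
Long run: on the new AD curve, 1585 = 1705 − 2P gives P = 60.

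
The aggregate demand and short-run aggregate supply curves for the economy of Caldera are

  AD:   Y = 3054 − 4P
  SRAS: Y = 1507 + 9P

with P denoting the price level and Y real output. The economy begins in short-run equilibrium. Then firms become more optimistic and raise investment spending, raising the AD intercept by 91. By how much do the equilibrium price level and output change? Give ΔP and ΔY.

This is a positive demand shock: AD shifts right.
New AD: Y = 3145 − 4P.
Set AD = SRAS: 3145 − 4P = 1507 + 9P, so 1638 = 13P and P = 126.
Y = 3145 − 4·126 = 2641.
Initially P = 119, Y = 2578, so ΔP = +7 and ΔY = +63.

ΔP = +7, ΔY = +63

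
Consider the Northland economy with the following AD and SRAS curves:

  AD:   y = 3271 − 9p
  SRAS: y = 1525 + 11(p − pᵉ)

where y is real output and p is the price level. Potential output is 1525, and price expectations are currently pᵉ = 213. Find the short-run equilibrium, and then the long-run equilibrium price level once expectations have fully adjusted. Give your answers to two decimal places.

Short run: with pᵉ = 213, SRAS is y = 11p − 818. Setting AD = SRAS gives 4089 = 20p, so p = 204.45 and y = 3271 − 9p = 1430.95.
Output 1430.95 is below potential 1525, so over time expected prices fall and SRAS shifts right until y returns to 1525.
Long run: y = 1525 on the AD curve gives 1525 = 3271 − 9p, so p = 194.00.

Short run: p = 204.45, y = 1430.95. Long run: p = 194.00.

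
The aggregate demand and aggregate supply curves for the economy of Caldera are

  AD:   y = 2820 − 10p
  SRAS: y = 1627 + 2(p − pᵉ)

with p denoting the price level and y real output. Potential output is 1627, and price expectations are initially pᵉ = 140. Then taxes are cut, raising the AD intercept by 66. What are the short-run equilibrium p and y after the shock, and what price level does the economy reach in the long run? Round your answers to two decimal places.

AD shifts right: new AD is y = 2886 − 10p. With pᵉ = 140, SRAS is y = 1347 + 2p.
Short run: 2886 − 10p = 1347 + 2p gives 1539 = 12p, so p = 128.25 and y = 2886 − 10p = 1603.50.
y = 1603.50 is below potential 1627; expectations adjust and SRAS shifts right until y = 1627.
Long run: on the new AD curve, 1627 = 2886 − 10p gives p = 125.90.

Short run: p = 128.25, y = 1603.50. Long run: p = 125.90.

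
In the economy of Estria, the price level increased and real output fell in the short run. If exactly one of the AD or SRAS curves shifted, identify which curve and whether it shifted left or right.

P rose and Y fell. An AD shift moves P and Y in the same direction; an SRAS shift moves them in opposite directions.
Here P and Y moved in opposite directions, so the SRAS curve shifted.
Since Y fell, SRAS shifted left.

SRAS shifted left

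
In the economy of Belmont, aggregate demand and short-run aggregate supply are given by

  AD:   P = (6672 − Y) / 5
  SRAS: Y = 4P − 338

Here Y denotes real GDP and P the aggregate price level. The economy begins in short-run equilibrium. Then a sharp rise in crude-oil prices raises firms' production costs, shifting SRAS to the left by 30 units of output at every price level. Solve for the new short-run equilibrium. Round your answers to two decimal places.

P = 782.22, Y = 2760.89

This is a negative supply shock: SRAS shifts left.
New SRAS: Y = 4P − 368.
Set AD = SRAS: 6672 − 5P = 4P − 368, so 7040 = 9P and P = 782.22.
Substituting into AD, Y = 2760.89.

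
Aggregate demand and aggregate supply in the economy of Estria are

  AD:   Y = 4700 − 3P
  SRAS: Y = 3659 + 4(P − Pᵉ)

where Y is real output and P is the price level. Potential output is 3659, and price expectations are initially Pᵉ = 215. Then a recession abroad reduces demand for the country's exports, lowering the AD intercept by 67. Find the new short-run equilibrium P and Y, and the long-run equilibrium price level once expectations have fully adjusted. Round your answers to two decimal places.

Short run: P = 262.00, Y = 3847.00. Long run: P = 324.67.

AD shifts left: new AD is Y = 4633 − 3P. With Pᵉ = 215, SRAS is Y = 2799 + 4P.
Short run: 4633 − 3P = 2799 + 4P gives 1834 = 7P, so P = 262.00 and Y = 4633 − 3P = 3847.00.
Y = 3847.00 is above potential 3659; expectations adjust and SRAS shifts left until Y = 3659.
Long run: on the new AD curve, 3659 = 4633 − 3P gives P = 324.67.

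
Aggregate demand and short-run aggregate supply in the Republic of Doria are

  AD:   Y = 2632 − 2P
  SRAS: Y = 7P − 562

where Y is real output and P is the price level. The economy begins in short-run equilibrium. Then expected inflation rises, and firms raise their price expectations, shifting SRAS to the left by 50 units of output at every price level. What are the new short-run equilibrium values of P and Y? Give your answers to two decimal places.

P = 360.44, Y = 1911.11

This is a negative supply shock: SRAS shifts left.
New SRAS: Y = 7P − 612.
Set AD = SRAS: 2632 − 2P = 7P − 612, so 3244 = 9P and P = 360.44.
Substituting into AD, Y = 1911.11.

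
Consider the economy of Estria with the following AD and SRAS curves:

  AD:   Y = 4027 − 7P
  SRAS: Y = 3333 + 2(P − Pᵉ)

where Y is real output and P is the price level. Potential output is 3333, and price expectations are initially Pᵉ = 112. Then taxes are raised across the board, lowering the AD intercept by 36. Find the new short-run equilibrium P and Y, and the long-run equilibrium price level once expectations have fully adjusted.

AD shifts left: new AD is Y = 3991 − 7P. With Pᵉ = 112, SRAS is Y = 3109 + 2P.
Short run: 3991 − 7P = 3109 + 2P gives 882 = 9P, so P = 98 and Y = 3991 − 7·98 = 3305.
Y = 3305 is below potential 3333; expectations adjust and SRAS shifts right until Y = 3333.
Long run: on the new AD curve, 3333 = 3991 − 7P gives P = 94.

Short run: P = 98, Y = 3305. Long run: P = 94.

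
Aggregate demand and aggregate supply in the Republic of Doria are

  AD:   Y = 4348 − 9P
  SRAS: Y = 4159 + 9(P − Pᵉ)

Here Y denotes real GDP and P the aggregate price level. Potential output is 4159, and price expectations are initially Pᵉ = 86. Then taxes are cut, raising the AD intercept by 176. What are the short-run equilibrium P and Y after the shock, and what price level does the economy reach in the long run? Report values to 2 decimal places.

Short run: P = 63.28, Y = 3954.50. Long run: P = 40.56.

AD shifts right: new AD is Y = 4524 − 9P. With Pᵉ = 86, SRAS is Y = 3385 + 9P.
Short run: 4524 − 9P = 3385 + 9P gives 1139 = 18P, so P = 63.28 and Y = 4524 − 9P = 3954.50.
Y = 3954.50 is below potential 4159; expectations adjust and SRAS shifts right until Y = 4159.
Long run: on the new AD curve, 4159 = 4524 − 9P gives P = 40.56.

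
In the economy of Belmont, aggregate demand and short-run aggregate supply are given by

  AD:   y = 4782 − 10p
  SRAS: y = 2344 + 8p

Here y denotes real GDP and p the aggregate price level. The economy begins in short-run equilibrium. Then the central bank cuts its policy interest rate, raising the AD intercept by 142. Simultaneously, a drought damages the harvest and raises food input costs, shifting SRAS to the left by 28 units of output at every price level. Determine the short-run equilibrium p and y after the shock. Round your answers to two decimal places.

p = 144.89, y = 3475.11

After both shocks: AD is y = 4924 − 10p and SRAS is y = 2316 + 8p.
Setting them equal: 2608 = 18p, so p = 144.89.
Substituting into AD, y = 3475.11.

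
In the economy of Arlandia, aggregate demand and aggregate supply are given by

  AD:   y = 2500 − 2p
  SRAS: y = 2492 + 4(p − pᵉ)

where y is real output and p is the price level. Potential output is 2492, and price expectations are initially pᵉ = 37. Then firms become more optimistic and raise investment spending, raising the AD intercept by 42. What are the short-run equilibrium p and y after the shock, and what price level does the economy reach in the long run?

Short run: p = 33, y = 2476. Long run: p = 25.

AD shifts right: new AD is y = 2542 − 2p. With pᵉ = 37, SRAS is y = 2344 + 4p.
Short run: 2542 − 2p = 2344 + 4p gives 198 = 6p, so p = 33 and y = 2542 − 2·33 = 2476.
y = 2476 is below potential 2492; expectations adjust and SRAS shifts right until y = 2492.
Long run: on the new AD curve, 2492 = 2542 − 2p gives p = 25.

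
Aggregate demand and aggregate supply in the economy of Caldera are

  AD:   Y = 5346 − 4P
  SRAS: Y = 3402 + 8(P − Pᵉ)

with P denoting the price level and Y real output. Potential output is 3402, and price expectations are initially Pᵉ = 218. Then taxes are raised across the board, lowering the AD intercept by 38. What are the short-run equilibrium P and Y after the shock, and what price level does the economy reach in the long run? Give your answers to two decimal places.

AD shifts left: new AD is Y = 5308 − 4P. With Pᵉ = 218, SRAS is Y = 1658 + 8P.
Short run: 5308 − 4P = 1658 + 8P gives 3650 = 12P, so P = 304.17 and Y = 5308 − 4P = 4091.33.
Y = 4091.33 is above potential 3402; expectations adjust and SRAS shifts left until Y = 3402.
Long run: on the new AD curve, 3402 = 5308 − 4P gives P = 476.50.

Short run: P = 304.17, Y = 4091.33. Long run: P = 476.50.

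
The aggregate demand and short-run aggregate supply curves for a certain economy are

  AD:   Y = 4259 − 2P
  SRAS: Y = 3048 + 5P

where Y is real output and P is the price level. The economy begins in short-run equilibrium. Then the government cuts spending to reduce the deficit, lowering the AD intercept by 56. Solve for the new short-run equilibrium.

P = 165, Y = 3873

This is a negative demand shock: AD shifts left.
New AD: Y = 4203 − 2P.
Set AD = SRAS: 4203 − 2P = 3048 + 5P, so 1155 = 7P and P = 165.
Y = 4203 − 2·165 = 3873.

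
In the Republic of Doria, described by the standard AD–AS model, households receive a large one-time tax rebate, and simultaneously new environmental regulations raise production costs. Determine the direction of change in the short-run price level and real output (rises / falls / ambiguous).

Price level: rises; output: ambiguous

The first event is a positive demand shock: AD shifts right, which by itself pushes P up and Y up.
The second is an adverse supply shock: SRAS shifts left, which by itself pushes P up and Y down.
Both shocks push P up, so P rises. The two shocks push Y in opposite directions, so the effect on Y is ambiguous.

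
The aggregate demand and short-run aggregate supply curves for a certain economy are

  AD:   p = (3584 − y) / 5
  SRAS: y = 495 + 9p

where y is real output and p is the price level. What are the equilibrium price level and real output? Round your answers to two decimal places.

Rearrange AD to y = 3584 − 5p.
Set AD = SRAS: 3584 − 5p = 495 + 9p, so 3089 = 14p and p = 220.64.
Substituting into AD, y = 3584 − 5p = 2480.79.

p = 220.64, y = 2480.79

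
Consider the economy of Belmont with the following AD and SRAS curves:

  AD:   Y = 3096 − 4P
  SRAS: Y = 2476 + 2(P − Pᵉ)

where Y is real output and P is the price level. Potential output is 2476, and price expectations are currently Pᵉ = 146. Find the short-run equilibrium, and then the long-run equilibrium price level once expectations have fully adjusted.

Short run: with Pᵉ = 146, SRAS is Y = 2184 + 2P. Setting AD = SRAS gives 912 = 6P, so P = 152 and Y = 3096 − 4·152 = 2488.
Output 2488 is above potential 2476, so over time expected prices rise and SRAS shifts left until Y returns to 2476.
Long run: Y = 2476 on the AD curve gives 2476 = 3096 − 4P, so P = 155.

Short run: P = 152, Y = 2488. Long run: P = 155.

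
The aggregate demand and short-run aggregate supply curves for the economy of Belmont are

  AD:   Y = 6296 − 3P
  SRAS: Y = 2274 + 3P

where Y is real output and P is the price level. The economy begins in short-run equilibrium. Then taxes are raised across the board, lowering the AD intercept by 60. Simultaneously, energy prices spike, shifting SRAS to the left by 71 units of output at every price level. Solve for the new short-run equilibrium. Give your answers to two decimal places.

After both shocks: AD is Y = 6236 − 3P and SRAS is Y = 2203 + 3P.
Setting them equal: 4033 = 6P, so P = 672.17.
Substituting into AD, Y = 4219.50.

P = 672.17, Y = 4219.50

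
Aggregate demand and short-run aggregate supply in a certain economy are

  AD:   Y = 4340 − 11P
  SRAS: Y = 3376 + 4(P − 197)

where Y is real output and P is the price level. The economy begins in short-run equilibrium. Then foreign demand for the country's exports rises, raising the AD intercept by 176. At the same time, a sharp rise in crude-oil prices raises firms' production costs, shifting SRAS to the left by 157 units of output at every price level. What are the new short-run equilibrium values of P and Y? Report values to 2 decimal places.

P = 139.00, Y = 2987.00

After both shocks: AD is Y = 4516 − 11P and SRAS is Y = 2431 + 4P.
Setting them equal: 2085 = 15P, so P = 139.00.
Substituting into AD, Y = 2987.00.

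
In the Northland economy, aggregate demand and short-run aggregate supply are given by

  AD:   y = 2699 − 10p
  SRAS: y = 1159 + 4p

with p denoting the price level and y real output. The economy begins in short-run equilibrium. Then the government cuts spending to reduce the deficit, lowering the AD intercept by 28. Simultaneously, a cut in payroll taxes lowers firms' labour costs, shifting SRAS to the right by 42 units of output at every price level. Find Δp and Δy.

Δp = -5, Δy = +22

After both shocks: AD is y = 2671 − 10p and SRAS is y = 1201 + 4p.
Setting them equal: 1470 = 14p, so p = 105.
y = 2671 − 10·105 = 1621.
Initially p = 110, y = 1599, so Δp = -5 and Δy = +22.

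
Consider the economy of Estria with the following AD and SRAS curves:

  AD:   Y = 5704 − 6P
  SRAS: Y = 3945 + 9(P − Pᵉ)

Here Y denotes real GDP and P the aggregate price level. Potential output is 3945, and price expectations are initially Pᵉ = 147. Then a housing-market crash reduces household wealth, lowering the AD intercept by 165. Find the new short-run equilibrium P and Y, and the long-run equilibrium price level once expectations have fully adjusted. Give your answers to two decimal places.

AD shifts left: new AD is Y = 5539 − 6P. With Pᵉ = 147, SRAS is Y = 2622 + 9P.
Short run: 5539 − 6P = 2622 + 9P gives 2917 = 15P, so P = 194.47 and Y = 5539 − 6P = 4372.20.
Y = 4372.20 is above potential 3945; expectations adjust and SRAS shifts left until Y = 3945.
Long run: on the new AD curve, 3945 = 5539 − 6P gives P = 265.67.

Short run: P = 194.47, Y = 4372.20. Long run: P = 265.67.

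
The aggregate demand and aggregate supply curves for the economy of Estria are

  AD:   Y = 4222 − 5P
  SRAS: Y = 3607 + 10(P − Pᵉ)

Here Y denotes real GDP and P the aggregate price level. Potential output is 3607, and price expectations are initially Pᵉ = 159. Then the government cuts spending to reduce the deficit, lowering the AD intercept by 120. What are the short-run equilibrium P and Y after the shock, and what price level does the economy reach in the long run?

AD shifts left: new AD is Y = 4102 − 5P. With Pᵉ = 159, SRAS is Y = 2017 + 10P.
Short run: 4102 − 5P = 2017 + 10P gives 2085 = 15P, so P = 139 and Y = 4102 − 5·139 = 3407.
Y = 3407 is below potential 3607; expectations adjust and SRAS shifts right until Y = 3607.
Long run: on the new AD curve, 3607 = 4102 − 5P gives P = 99.

Short run: P = 139, Y = 3407. Long run: P = 99.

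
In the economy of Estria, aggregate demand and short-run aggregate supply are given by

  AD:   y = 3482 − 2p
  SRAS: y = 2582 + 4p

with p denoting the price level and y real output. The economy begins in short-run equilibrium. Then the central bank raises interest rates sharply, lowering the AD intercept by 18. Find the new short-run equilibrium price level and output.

p = 147, y = 3170

This is a negative demand shock: AD shifts left.
New AD: y = 3464 − 2p.
Set AD = SRAS: 3464 − 2p = 2582 + 4p, so 882 = 6p and p = 147.
y = 3464 − 2·147 = 3170.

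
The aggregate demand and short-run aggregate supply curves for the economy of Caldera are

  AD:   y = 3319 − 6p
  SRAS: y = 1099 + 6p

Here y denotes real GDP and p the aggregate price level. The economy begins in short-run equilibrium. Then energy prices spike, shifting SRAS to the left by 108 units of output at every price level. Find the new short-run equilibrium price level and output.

p = 194, y = 2155

This is a negative supply shock: SRAS shifts left.
New SRAS: y = 991 + 6p.
Set AD = SRAS: 3319 − 6p = 991 + 6p, so 2328 = 12p and p = 194.
y = 3319 − 6·194 = 2155.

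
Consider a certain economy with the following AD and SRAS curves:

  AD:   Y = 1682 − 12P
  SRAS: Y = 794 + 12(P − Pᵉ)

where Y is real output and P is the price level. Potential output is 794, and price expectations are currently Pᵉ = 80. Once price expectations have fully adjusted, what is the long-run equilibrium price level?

Long-run P = 74

Short run: with Pᵉ = 80, SRAS is Y = 12P − 166. Setting AD = SRAS gives 1848 = 24P, so P = 77 and Y = 1682 − 12·77 = 758.
Output 758 is below potential 794, so over time expected prices fall and SRAS shifts right until Y returns to 794.
Long run: Y = 794 on the AD curve gives 794 = 1682 − 12P, so P = 74.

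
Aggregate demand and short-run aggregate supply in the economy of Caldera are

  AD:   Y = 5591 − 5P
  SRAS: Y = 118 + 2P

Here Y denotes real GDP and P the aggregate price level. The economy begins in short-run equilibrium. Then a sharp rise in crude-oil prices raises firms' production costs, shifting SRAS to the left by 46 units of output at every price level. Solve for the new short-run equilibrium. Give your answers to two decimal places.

P = 788.43, Y = 1648.86

This is a negative supply shock: SRAS shifts left.
New SRAS: Y = 72 + 2P.
Set AD = SRAS: 5591 − 5P = 72 + 2P, so 5519 = 7P and P = 788.43.
Substituting into AD, Y = 1648.86.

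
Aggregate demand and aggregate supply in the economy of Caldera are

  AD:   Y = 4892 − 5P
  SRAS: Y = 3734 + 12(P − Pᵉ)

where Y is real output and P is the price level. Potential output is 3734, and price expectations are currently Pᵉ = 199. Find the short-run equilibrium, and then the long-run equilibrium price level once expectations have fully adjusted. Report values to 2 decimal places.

Short run: with Pᵉ = 199, SRAS is Y = 1346 + 12P. Setting AD = SRAS gives 3546 = 17P, so P = 208.59 and Y = 4892 − 5P = 3849.06.
Output 3849.06 is above potential 3734, so over time expected prices rise and SRAS shifts left until Y returns to 3734.
Long run: Y = 3734 on the AD curve gives 3734 = 4892 − 5P, so P = 231.60.

Short run: P = 208.59, Y = 3849.06. Long run: P = 231.60.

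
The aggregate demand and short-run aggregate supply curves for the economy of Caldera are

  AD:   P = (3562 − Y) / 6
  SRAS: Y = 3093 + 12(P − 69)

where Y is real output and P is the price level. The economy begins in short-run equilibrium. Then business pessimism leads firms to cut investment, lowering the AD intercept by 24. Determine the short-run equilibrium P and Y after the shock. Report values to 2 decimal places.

This is a negative demand shock: AD shifts left.
New AD: Y = 3538 − 6P.
SRAS can be written Y = 2265 + 12P.
Set AD = SRAS: 3538 − 6P = 2265 + 12P, so 1273 = 18P and P = 70.72.
Substituting into AD, Y = 3113.67.

P = 70.72, Y = 3113.67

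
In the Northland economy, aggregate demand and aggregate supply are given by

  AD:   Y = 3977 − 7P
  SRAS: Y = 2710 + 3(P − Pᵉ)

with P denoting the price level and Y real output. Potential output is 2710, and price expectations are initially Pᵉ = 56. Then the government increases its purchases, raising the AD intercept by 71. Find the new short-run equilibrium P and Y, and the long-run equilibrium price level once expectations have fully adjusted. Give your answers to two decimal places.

Short run: P = 150.60, Y = 2993.80. Long run: P = 191.14.

AD shifts right: new AD is Y = 4048 − 7P. With Pᵉ = 56, SRAS is Y = 2542 + 3P.
Short run: 4048 − 7P = 2542 + 3P gives 1506 = 10P, so P = 150.60 and Y = 4048 − 7P = 2993.80.
Y = 2993.80 is above potential 2710; expectations adjust and SRAS shifts left until Y = 2710.
Long run: on the new AD curve, 2710 = 4048 − 7P gives P = 191.14.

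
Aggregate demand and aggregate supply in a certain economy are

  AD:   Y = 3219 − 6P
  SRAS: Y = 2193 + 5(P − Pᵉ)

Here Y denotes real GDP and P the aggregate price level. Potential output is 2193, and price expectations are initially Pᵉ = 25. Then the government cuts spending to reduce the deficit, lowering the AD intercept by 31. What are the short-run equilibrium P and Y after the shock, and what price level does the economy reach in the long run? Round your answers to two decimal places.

Short run: P = 101.82, Y = 2577.09. Long run: P = 165.83.

AD shifts left: new AD is Y = 3188 − 6P. With Pᵉ = 25, SRAS is Y = 2068 + 5P.
Short run: 3188 − 6P = 2068 + 5P gives 1120 = 11P, so P = 101.82 and Y = 3188 − 6P = 2577.09.
Y = 2577.09 is above potential 2193; expectations adjust and SRAS shifts left until Y = 2193.
Long run: on the new AD curve, 2193 = 3188 − 6P gives P = 165.83.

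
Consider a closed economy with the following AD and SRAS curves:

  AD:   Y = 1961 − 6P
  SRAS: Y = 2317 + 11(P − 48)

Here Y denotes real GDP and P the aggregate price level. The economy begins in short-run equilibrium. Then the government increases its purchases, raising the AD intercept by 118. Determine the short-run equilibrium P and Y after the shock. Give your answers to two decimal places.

This is a positive demand shock: AD shifts right.
New AD: Y = 2079 − 6P.
SRAS can be written Y = 1789 + 11P.
Set AD = SRAS: 2079 − 6P = 1789 + 11P, so 290 = 17P and P = 17.06.
Substituting into AD, Y = 1976.65.

P = 17.06, Y = 1976.65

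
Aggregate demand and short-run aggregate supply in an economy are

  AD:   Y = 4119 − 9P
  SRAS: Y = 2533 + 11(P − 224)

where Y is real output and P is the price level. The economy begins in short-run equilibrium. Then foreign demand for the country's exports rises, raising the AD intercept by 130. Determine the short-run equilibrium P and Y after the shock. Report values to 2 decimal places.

This is a positive demand shock: AD shifts right.
New AD: Y = 4249 − 9P.
SRAS can be written Y = 69 + 11P.
Set AD = SRAS: 4249 − 9P = 69 + 11P, so 4180 = 20P and P = 209.00.
Substituting into AD, Y = 2368.00.

P = 209.00, Y = 2368.00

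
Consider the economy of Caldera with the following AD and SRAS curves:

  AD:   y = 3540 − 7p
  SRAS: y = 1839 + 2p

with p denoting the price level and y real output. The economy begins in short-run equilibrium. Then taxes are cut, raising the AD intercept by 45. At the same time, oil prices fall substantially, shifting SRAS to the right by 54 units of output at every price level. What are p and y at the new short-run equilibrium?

p = 188, y = 2269

After both shocks: AD is y = 3585 − 7p and SRAS is y = 1893 + 2p.
Setting them equal: 1692 = 9p, so p = 188.
y = 3585 − 7·188 = 2269.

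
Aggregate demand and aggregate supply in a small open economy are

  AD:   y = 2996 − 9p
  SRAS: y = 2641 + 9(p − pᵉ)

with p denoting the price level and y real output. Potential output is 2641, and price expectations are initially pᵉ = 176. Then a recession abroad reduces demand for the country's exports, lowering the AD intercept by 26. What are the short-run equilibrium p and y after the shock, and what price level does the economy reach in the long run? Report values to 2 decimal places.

AD shifts left: new AD is y = 2970 − 9p. With pᵉ = 176, SRAS is y = 1057 + 9p.
Short run: 2970 − 9p = 1057 + 9p gives 1913 = 18p, so p = 106.28 and y = 2970 − 9p = 2013.50.
y = 2013.50 is below potential 2641; expectations adjust and SRAS shifts right until y = 2641.
Long run: on the new AD curve, 2641 = 2970 − 9p gives p = 36.56.

Short run: p = 106.28, y = 2013.50. Long run: p = 36.56.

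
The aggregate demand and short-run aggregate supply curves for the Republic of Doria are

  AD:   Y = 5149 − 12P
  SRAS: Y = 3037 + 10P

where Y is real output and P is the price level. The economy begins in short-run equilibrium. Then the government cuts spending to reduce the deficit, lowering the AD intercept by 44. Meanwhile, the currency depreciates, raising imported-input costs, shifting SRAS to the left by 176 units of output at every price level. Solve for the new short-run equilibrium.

After both shocks: AD is Y = 5105 − 12P and SRAS is Y = 2861 + 10P.
Setting them equal: 2244 = 22P, so P = 102.
Y = 5105 − 12·102 = 3881.

P = 102, Y = 3881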